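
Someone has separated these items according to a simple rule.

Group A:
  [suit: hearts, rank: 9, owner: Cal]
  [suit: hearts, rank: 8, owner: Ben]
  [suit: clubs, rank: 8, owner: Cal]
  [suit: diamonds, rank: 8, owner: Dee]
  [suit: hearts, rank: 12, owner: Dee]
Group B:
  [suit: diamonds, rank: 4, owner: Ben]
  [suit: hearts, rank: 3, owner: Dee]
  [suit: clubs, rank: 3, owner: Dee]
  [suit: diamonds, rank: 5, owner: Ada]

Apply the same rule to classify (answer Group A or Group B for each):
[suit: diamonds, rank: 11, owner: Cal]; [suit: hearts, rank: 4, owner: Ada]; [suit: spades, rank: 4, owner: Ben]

The pattern is that an item is 'Group A' exactly when: rank ≥ 8.
[suit: diamonds, rank: 11, owner: Cal] — rank = 11, hence Group A.
[suit: hearts, rank: 4, owner: Ada] — rank = 4, hence Group B.
[suit: spades, rank: 4, owner: Ben] — rank = 4, hence Group B.

Group A, Group B, Group B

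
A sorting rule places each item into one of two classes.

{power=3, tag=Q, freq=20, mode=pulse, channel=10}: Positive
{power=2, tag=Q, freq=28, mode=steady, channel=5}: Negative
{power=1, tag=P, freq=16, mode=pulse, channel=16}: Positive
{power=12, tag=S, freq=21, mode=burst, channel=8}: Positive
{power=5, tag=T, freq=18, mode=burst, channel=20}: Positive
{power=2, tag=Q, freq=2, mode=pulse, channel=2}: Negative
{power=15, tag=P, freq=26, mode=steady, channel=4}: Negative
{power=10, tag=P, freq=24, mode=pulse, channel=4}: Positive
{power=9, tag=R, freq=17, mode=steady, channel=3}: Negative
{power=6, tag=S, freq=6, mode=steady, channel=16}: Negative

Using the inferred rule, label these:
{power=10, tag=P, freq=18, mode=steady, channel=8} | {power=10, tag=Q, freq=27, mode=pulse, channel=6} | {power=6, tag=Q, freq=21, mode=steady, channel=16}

Rule: mode is not steady AND freq ≥ 6. This holds for each 'Positive' example and fails for each 'Negative' one.
{power=10, tag=P, freq=18, mode=steady, channel=8} — mode is steady, freq = 18, hence Negative. {power=10, tag=Q, freq=27, mode=pulse, channel=6} — mode is pulse, freq = 27, hence Positive. {power=6, tag=Q, freq=21, mode=steady, channel=16} — mode is steady, freq = 21, hence Negative.

Negative, Positive, Negative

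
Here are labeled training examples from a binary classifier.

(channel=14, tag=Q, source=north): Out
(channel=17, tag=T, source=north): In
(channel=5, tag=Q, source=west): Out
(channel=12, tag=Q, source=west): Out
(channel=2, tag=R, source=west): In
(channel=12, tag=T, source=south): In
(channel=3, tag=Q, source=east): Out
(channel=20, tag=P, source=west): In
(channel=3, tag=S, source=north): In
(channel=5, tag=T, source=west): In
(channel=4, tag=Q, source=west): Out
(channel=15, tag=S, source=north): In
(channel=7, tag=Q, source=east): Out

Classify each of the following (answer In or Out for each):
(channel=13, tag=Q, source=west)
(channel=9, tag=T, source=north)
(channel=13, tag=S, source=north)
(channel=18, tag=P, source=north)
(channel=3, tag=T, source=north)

Looking at the examples, the only property every 'In' case has and every 'Out' case lacks is: tag is not Q.

Out, In, In, In, In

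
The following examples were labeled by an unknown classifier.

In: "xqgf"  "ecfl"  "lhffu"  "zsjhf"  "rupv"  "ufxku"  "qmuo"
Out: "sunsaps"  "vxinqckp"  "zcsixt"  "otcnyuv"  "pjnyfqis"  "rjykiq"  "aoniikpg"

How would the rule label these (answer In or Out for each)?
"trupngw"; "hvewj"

Out, In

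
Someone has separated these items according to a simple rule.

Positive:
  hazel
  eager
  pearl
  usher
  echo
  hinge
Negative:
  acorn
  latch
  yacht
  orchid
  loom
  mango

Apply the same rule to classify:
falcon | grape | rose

The common property of the 'Positive' items is: contains 'e'. No 'Negative' item has it.
falcon → no 'e' → Negative.
grape → has 'e' → Positive.
rose → has 'e' → Positive.

Negative, Positive, Positive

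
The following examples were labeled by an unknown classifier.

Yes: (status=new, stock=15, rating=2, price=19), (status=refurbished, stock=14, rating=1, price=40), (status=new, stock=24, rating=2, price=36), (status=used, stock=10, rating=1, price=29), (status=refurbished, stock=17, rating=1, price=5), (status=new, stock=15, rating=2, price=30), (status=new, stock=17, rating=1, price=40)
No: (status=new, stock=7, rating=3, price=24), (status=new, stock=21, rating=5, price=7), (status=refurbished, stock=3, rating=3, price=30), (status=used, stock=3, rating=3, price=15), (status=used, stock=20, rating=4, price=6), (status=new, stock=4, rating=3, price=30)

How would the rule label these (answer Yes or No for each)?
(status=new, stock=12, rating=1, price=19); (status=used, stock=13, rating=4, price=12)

Yes, No

The rule appears to be: rating ≤ 2.
Yes: (status=new, stock=12, rating=1, price=19), since rating = 1. No: (status=used, stock=13, rating=4, price=12), since rating = 4.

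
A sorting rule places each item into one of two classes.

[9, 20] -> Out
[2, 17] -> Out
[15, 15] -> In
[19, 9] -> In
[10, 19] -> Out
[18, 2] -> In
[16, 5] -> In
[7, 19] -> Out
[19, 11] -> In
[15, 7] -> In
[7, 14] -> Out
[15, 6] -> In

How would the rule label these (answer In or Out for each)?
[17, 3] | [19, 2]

One predicate separates the groups cleanly: first ≥ 11.
[17, 3] → first 17 → In.
[19, 2] → first 19 → In.

In, In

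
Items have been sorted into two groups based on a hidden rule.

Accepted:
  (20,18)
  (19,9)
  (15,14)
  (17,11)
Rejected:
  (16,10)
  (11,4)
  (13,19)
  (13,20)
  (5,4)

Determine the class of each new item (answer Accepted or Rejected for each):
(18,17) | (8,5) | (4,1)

Accepted, Rejected, Rejected

A rule that fits every label: first > second AND sum ≥ 28 — true of each 'Accepted' example, false of each 'Rejected' one.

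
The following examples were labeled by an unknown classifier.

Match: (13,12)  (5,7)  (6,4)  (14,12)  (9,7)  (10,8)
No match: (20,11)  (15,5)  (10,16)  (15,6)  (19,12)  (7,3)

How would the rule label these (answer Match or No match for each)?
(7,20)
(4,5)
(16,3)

No match, Match, No match

A rule that fits every label: |first − second| ≤ 2 — true of each 'Match' example, false of each 'No match' one.
(7,20) → |7−20| = 13 → No match. (4,5) → |4−5| = 1 → Match. (16,3) → |16−3| = 13 → No match.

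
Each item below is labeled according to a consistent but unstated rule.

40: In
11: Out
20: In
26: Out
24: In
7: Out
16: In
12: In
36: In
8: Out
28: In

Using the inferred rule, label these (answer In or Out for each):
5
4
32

The simplest hypothesis consistent with all the labels is: multiple of 4 AND at least 11.

Out, Out, In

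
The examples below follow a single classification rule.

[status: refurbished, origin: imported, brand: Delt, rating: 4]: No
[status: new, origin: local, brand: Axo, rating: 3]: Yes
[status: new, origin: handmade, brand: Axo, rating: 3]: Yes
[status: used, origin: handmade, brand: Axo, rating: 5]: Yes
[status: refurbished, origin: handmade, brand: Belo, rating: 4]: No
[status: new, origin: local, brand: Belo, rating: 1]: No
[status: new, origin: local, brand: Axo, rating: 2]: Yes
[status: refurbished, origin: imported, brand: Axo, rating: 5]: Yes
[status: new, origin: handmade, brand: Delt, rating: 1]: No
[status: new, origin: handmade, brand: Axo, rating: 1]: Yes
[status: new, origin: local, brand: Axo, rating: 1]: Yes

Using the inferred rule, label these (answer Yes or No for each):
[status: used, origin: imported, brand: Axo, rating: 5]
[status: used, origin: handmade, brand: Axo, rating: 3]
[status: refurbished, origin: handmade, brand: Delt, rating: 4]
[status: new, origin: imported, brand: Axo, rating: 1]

Yes, Yes, No, Yes

The rule appears to be: brand is Axo.
Yes: [status: used, origin: imported, brand: Axo, rating: 5], since brand is Axo.
Yes: [status: used, origin: handmade, brand: Axo, rating: 3], since brand is Axo.
No: [status: refurbished, origin: handmade, brand: Delt, rating: 4], since brand is Delt.
Yes: [status: new, origin: imported, brand: Axo, rating: 1], since brand is Axo.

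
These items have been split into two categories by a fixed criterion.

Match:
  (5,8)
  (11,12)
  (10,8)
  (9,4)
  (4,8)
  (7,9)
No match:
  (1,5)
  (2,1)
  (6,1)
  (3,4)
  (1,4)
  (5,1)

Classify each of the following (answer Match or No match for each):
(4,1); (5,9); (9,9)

The simplest hypothesis consistent with all the labels is: sum ≥ 12.
(4,1): 4+1 = 5, fails this test → No match.
(5,9): 5+9 = 14, qualifies → Match.
(9,9): 9+9 = 18, qualifies → Match.

No match, Match, Match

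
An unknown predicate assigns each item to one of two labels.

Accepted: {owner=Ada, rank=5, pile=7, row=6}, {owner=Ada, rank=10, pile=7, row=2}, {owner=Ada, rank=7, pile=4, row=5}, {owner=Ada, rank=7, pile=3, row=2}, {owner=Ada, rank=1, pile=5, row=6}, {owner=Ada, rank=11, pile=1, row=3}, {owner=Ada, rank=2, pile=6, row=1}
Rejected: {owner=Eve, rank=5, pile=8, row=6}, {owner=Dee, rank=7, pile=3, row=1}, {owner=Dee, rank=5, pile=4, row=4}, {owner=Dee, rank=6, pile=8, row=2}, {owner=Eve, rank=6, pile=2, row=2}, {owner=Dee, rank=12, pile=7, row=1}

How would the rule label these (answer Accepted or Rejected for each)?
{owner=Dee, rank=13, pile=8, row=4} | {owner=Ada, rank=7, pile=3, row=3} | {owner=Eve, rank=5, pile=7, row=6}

Every 'Accepted' example satisfies: owner is Ada. None of the 'Rejected' examples do.
{owner=Dee, rank=13, pile=8, row=4} — owner is Dee, hence Rejected. {owner=Ada, rank=7, pile=3, row=3} — owner is Ada, hence Accepted. {owner=Eve, rank=5, pile=7, row=6} — owner is Eve, hence Rejected.

Rejected, Accepted, Rejected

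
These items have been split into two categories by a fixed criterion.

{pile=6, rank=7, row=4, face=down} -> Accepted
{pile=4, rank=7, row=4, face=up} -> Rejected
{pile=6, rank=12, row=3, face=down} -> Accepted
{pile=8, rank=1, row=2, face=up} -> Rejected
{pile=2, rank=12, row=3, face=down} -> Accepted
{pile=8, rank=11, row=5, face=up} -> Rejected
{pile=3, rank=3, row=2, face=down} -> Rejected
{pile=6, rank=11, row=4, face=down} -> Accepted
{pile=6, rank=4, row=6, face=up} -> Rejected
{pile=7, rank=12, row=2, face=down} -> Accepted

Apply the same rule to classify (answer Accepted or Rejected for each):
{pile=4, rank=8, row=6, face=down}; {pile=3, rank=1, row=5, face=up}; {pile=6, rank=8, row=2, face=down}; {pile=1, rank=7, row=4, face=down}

Accepted, Rejected, Accepted, Accepted

All 'Accepted' examples share one property — face is down AND rank ≥ 4 — and every 'Rejected' example lacks it.
Accepted: {pile=4, rank=8, row=6, face=down}, since face is down, rank = 8. Rejected: {pile=3, rank=1, row=5, face=up}, since face is up, rank = 1. Accepted: {pile=6, rank=8, row=2, face=down}, since face is down, rank = 8. Accepted: {pile=1, rank=7, row=4, face=down}, since face is down, rank = 7.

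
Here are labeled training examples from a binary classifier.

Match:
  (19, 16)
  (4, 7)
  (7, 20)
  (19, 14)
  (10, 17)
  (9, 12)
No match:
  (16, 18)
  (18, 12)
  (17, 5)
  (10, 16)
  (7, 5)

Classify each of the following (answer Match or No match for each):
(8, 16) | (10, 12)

No match, No match

The distinguishing property — sum is odd — holds for all the 'Match' cases and none of the 'No match' cases.
(8, 16): 8+16 = 24 — lacks this property, so No match.
(10, 12): 10+12 = 22 — lacks this property, so No match.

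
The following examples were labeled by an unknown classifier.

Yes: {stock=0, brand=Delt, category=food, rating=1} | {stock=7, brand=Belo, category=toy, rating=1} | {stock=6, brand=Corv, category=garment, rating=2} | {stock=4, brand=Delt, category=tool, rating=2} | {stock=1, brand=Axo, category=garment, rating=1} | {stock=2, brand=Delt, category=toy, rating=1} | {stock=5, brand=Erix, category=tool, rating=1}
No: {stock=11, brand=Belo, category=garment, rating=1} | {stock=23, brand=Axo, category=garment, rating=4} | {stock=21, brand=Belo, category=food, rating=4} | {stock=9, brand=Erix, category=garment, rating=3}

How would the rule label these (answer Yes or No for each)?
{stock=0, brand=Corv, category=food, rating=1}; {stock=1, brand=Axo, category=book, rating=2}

The rule appears to be: stock ≤ 7.
{stock=0, brand=Corv, category=food, rating=1}: stock = 0 — checks out, so Yes. {stock=1, brand=Axo, category=book, rating=2}: stock = 1 — checks out, so Yes.

Yes, Yes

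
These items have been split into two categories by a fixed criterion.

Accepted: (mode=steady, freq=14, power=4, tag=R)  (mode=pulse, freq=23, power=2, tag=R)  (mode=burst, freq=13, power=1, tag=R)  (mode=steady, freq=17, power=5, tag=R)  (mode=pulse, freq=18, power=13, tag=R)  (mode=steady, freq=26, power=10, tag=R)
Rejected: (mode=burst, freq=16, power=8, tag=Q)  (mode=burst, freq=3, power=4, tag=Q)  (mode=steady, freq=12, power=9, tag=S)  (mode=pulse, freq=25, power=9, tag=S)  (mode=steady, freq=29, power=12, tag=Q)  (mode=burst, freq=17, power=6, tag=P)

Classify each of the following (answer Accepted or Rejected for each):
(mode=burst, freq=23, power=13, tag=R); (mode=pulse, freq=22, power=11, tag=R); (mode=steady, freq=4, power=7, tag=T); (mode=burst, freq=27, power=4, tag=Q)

Looking at the examples, the only property every 'Accepted' case has and every 'Rejected' case lacks is: tag is R.
(mode=burst, freq=23, power=13, tag=R) → tag is R → Accepted.
(mode=pulse, freq=22, power=11, tag=R) → tag is R → Accepted.
(mode=steady, freq=4, power=7, tag=T) → tag is T → Rejected.
(mode=burst, freq=27, power=4, tag=Q) → tag is Q → Rejected.

Accepted, Accepted, Rejected, Rejected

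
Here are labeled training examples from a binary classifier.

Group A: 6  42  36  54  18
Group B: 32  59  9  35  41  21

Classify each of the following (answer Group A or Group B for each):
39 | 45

Group B, Group B

Looking at the examples, the only property every 'Group A' case has and every 'Group B' case lacks is: multiple of 6.
Group B: 39, since 39 = 6·6 + 3. Group B: 45, since 45 = 6·7 + 3.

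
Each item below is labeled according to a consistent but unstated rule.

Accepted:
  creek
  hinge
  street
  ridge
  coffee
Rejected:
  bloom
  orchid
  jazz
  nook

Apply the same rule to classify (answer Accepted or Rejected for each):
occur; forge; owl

One predicate separates the groups cleanly: contains 'e'.

Rejected, Accepted, Rejected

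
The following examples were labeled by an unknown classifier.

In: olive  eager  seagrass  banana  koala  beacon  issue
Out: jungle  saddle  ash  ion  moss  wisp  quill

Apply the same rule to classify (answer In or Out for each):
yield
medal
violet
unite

The pattern is that an item is 'In' exactly when: has ≥ 3 vowels.
yield: Out (2 vowels). medal: Out (2 vowels). violet: In (3 vowels). unite: In (3 vowels).

Out, Out, In, In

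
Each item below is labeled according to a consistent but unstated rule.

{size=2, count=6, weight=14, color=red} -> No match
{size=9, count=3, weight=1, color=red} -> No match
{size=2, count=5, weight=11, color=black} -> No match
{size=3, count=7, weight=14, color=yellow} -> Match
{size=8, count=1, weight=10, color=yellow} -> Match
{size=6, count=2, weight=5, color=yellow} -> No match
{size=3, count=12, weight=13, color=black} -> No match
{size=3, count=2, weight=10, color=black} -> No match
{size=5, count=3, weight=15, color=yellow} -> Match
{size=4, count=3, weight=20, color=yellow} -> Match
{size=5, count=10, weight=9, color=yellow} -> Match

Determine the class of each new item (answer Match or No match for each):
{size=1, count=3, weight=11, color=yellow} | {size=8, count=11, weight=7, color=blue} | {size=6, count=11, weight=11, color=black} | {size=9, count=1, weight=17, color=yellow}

Match, No match, No match, Match

One predicate separates the groups cleanly: color is yellow AND weight ≥ 9.
{size=1, count=3, weight=11, color=yellow}: color is yellow, weight = 11, qualifies → Match.
{size=8, count=11, weight=7, color=blue}: color is blue, weight = 7, fails the rule → No match.
{size=6, count=11, weight=11, color=black}: color is black, weight = 11, fails the rule → No match.
{size=9, count=1, weight=17, color=yellow}: color is yellow, weight = 17, qualifies → Match.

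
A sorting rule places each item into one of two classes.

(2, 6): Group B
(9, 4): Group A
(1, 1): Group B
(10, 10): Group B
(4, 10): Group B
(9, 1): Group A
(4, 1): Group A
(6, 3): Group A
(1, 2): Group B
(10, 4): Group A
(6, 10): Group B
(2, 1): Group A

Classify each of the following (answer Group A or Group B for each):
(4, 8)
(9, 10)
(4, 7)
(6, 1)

Group B, Group B, Group B, Group A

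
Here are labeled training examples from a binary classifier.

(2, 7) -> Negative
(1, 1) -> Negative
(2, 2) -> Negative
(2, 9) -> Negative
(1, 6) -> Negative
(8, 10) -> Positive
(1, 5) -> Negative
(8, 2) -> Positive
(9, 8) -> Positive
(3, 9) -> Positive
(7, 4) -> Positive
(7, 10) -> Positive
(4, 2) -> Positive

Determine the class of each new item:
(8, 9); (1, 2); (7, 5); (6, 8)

The distinguishing property — first ≥ 3 — holds for all the 'Positive' cases and none of the 'Negative' cases.
(8, 9) — first 8, hence Positive. (1, 2) — first 1, hence Negative. (7, 5) — first 7, hence Positive. (6, 8) — first 6, hence Positive.

Positive, Negative, Positive, Positive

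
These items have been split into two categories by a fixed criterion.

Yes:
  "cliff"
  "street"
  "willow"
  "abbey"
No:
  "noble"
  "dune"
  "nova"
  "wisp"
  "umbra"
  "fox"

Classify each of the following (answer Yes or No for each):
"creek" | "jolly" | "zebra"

A rule that fits every label: has a double letter — true of each 'Yes' example, false of each 'No' one.
"creek": 'ee' doubled, meets the rule → Yes.
"jolly": 'll' doubled, meets the rule → Yes.
"zebra": no doubled letter, doesn't qualify → No.

Yes, Yes, No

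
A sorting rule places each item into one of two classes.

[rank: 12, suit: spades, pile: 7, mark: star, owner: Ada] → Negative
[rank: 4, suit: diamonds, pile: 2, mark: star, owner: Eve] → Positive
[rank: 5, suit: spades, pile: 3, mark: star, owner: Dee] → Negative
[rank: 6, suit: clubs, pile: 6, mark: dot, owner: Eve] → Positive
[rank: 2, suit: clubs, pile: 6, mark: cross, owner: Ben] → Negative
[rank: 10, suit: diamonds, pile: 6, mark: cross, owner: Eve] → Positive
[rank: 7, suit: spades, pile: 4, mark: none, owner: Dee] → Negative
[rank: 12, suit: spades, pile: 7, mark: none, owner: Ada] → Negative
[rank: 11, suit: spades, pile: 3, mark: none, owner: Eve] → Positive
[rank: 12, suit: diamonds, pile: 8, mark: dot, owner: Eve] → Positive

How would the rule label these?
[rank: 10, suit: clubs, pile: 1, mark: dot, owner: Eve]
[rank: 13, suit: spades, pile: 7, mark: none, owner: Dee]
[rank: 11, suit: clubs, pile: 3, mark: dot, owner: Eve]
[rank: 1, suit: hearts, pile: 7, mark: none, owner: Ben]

Positive, Negative, Positive, Negative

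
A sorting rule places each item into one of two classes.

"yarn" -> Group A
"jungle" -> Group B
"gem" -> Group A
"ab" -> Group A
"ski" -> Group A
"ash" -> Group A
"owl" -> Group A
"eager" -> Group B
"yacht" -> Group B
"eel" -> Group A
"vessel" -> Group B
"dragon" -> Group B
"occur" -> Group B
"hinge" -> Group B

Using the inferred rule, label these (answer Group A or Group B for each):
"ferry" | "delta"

The common property of the 'Group A' items is: length ≤ 4. No 'Group B' item has it.

Group B, Group B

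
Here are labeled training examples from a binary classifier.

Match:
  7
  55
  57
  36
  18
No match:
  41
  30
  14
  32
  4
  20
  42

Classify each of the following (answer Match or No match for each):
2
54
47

No match, Match, Match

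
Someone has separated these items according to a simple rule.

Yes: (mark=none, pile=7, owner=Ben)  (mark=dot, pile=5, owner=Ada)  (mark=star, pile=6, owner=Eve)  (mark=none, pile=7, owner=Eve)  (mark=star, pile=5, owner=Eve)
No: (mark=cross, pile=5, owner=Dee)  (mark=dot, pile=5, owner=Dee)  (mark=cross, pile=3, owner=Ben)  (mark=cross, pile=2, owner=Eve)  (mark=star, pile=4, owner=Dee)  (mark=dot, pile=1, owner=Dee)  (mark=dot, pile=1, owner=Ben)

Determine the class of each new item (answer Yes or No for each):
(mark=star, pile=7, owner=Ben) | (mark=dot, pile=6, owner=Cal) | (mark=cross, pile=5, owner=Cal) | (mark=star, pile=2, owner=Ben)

'Yes' ⟺ owner is not Dee AND pile ≥ 4.
(mark=star, pile=7, owner=Ben): Yes (owner is Ben, pile = 7).
(mark=dot, pile=6, owner=Cal): Yes (owner is Cal, pile = 6).
(mark=cross, pile=5, owner=Cal): Yes (owner is Cal, pile = 5).
(mark=star, pile=2, owner=Ben): No (owner is Ben, pile = 2).

Yes, Yes, Yes, No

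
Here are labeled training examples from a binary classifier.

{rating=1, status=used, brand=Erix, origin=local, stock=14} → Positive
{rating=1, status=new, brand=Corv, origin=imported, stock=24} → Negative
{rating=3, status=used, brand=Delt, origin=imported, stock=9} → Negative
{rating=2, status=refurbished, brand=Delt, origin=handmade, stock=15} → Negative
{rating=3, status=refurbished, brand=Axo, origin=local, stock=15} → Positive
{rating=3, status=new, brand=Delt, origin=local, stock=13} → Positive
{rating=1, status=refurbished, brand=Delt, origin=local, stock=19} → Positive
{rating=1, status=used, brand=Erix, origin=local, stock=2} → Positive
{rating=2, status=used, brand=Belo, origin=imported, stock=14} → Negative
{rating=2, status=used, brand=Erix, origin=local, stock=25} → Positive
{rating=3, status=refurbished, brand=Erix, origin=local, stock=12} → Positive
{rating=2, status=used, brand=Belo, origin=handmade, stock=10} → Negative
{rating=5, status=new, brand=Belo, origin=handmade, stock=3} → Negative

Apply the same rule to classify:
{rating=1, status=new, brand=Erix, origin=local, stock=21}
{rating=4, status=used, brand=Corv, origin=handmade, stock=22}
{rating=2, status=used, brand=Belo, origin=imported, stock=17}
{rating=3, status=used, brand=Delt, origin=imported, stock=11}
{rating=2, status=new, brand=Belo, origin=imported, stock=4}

Positive, Negative, Negative, Negative, Negative

The classifier is using: origin is local.
{rating=1, status=new, brand=Erix, origin=local, stock=21}: Positive (origin is local).
{rating=4, status=used, brand=Corv, origin=handmade, stock=22}: Negative (origin is handmade).
{rating=2, status=used, brand=Belo, origin=imported, stock=17}: Negative (origin is imported).
{rating=3, status=used, brand=Delt, origin=imported, stock=11}: Negative (origin is imported).
{rating=2, status=new, brand=Belo, origin=imported, stock=4}: Negative (origin is imported).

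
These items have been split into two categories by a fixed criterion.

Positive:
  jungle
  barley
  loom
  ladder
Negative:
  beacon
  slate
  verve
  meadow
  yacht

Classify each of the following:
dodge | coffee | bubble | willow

The distinguishing property — even length AND contains 'l' — holds for all the 'Positive' cases and none of the 'Negative' cases.
dodge → length 5, no 'l' → Negative. coffee → length 6, no 'l' → Negative. bubble → length 6, has 'l' → Positive. willow → length 6, has 'l' → Positive.

Negative, Negative, Positive, Positive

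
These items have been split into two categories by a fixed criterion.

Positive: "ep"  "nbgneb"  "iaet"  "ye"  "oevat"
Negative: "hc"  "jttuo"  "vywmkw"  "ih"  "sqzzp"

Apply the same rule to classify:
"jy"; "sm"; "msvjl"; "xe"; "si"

Negative, Negative, Negative, Positive, Negative

The common property of the 'Positive' items is: contains 'e'. No 'Negative' item has it.
"jy" — no 'e', hence Negative.
"sm" — no 'e', hence Negative.
"msvjl" — no 'e', hence Negative.
"xe" — has 'e', hence Positive.
"si" — no 'e', hence Negative.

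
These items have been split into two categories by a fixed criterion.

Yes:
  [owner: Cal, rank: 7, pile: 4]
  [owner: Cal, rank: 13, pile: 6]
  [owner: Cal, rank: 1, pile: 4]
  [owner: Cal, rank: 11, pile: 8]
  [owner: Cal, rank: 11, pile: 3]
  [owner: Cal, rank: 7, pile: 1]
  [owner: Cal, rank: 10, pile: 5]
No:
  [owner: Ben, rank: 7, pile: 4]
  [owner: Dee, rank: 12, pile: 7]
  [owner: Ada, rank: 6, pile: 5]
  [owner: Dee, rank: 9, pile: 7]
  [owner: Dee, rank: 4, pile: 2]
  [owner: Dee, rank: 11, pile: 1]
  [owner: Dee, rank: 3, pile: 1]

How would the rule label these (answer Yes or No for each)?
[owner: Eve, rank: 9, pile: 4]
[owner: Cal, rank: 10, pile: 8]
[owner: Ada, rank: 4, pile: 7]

No, Yes, No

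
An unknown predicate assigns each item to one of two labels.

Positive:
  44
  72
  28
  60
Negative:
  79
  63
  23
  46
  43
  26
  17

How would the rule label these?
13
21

A rule that fits every label: multiple of 4 — true of each 'Positive' example, false of each 'Negative' one.
Negative: 13, since 13 = 4·3 + 1.
Negative: 21, since 21 = 4·5 + 1.

Negative, Negative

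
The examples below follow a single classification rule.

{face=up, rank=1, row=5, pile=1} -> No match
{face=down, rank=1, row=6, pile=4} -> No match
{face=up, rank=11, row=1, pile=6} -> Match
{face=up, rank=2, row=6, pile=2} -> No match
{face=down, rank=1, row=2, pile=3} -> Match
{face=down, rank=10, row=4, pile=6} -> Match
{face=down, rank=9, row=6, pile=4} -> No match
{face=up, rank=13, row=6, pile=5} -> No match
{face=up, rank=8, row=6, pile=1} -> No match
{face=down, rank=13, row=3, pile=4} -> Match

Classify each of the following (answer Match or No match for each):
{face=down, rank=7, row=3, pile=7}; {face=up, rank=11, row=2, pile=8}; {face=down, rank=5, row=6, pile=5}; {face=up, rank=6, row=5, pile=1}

Match, Match, No match, No match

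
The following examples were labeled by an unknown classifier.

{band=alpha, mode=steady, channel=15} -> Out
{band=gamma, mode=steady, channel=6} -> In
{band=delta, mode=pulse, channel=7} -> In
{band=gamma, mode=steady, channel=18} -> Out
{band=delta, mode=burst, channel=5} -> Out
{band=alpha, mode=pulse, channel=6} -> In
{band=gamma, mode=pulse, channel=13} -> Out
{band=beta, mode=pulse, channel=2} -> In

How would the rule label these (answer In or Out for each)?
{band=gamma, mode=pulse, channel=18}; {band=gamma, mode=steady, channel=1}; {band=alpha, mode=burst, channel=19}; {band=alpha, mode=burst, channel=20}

Out, In, Out, Out

The pattern is that an item is 'In' exactly when: channel ≠ 5 AND channel ≤ 7.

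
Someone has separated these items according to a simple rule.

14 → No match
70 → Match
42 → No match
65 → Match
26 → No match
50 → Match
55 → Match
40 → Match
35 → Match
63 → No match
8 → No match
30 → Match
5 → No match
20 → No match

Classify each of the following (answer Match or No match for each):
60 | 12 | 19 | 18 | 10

All 'Match' examples share one property — multiple of 5 AND at least 26 — and every 'No match' example lacks it.

Match, No match, No match, No match, No match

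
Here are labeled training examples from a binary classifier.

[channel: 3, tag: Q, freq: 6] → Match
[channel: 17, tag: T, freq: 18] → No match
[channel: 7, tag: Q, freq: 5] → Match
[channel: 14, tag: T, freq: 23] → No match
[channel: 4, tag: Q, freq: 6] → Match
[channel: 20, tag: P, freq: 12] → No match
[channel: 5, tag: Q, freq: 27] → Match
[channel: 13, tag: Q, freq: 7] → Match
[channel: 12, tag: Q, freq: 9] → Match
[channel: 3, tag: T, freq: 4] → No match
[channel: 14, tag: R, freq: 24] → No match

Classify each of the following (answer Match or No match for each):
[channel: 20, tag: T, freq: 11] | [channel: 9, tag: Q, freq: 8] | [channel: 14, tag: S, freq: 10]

The common property of the 'Match' items is: tag is Q. No 'No match' item has it.
[channel: 20, tag: T, freq: 11]: tag is T — lacks this property, so No match. [channel: 9, tag: Q, freq: 8]: tag is Q — checks out, so Match. [channel: 14, tag: S, freq: 10]: tag is S — lacks this property, so No match.

No match, Match, No match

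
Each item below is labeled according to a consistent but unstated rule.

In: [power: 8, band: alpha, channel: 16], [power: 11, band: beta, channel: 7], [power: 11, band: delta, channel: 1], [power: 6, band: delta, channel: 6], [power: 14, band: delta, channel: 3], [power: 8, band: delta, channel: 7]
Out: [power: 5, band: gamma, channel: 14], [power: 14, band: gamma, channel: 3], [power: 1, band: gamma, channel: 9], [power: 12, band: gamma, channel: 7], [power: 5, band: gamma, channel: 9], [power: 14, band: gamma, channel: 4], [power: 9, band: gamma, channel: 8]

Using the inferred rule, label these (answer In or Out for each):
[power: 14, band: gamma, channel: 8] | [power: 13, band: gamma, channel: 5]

The common property of the 'In' items is: band is not gamma. No 'Out' item has it.
[power: 14, band: gamma, channel: 8] — band is gamma, hence Out. [power: 13, band: gamma, channel: 5] — band is gamma, hence Out.

Out, Out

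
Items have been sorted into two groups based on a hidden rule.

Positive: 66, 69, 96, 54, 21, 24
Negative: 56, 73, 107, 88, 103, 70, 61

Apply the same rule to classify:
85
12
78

Negative, Positive, Positive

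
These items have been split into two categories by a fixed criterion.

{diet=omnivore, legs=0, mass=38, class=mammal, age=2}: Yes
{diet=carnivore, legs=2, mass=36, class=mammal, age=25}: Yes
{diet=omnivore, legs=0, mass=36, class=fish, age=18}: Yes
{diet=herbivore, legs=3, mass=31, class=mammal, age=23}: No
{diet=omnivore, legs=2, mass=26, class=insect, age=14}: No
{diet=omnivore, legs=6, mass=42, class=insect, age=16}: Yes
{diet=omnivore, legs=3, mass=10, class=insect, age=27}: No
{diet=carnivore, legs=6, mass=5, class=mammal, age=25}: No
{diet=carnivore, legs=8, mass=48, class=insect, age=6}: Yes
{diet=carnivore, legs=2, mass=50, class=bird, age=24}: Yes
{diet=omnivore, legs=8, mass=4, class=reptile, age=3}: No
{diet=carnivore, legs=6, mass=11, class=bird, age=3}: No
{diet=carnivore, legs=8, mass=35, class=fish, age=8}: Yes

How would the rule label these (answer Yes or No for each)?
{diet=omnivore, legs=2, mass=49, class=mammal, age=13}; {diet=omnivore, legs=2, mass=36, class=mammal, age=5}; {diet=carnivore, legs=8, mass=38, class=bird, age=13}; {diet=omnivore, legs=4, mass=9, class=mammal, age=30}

Yes, Yes, Yes, No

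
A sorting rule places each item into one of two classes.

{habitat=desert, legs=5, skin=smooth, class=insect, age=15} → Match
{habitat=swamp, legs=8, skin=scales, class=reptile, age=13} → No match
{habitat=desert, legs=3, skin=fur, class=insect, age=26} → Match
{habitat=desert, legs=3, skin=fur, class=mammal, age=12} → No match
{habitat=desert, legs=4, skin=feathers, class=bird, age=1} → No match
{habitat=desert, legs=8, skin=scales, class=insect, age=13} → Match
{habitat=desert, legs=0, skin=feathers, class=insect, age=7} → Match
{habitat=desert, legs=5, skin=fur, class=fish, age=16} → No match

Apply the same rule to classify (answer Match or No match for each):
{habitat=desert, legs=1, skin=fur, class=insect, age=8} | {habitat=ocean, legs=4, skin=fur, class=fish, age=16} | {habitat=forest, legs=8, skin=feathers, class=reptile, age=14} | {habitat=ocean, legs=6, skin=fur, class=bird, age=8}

All 'Match' examples share one property — class is insect — and every 'No match' example lacks it.

Match, No match, No match, No match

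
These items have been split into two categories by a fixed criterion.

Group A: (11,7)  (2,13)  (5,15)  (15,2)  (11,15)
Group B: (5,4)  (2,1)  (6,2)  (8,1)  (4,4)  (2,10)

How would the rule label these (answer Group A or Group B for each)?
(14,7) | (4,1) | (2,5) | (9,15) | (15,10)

Group A, Group B, Group B, Group A, Group A

A rule that fits every label: sum ≥ 15 — true of each 'Group A' example, false of each 'Group B' one.
(14,7) — 14+7 = 21, hence Group A. (4,1) — 4+1 = 5, hence Group B. (2,5) — 2+5 = 7, hence Group B. (9,15) — 9+15 = 24, hence Group A. (15,10) — 15+10 = 25, hence Group A.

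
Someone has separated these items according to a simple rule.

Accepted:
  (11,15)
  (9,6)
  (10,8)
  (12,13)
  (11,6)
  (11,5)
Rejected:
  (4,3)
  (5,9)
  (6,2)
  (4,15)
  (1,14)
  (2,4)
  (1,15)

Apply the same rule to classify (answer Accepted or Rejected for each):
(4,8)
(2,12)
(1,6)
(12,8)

Rejected, Rejected, Rejected, Accepted

The distinguishing property — first ≥ 8 — holds for all the 'Accepted' cases and none of the 'Rejected' cases.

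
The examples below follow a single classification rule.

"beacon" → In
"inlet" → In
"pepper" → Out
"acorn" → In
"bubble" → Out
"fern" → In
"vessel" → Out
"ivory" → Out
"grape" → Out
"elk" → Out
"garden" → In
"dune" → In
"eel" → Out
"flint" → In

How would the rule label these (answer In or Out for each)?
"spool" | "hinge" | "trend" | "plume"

Out, In, In, Out

Looking at the examples, the only property every 'In' case has and every 'Out' case lacks is: contains 'n'.
Out: "spool", since no 'n'. In: "hinge", since has 'n'. In: "trend", since has 'n'. Out: "plume", since no 'n'.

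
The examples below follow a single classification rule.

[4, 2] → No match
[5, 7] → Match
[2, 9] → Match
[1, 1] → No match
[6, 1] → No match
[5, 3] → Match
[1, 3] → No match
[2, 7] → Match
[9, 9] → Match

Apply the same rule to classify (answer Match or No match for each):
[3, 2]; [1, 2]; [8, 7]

No match, No match, Match

The pattern is that an item is 'Match' exactly when: sum ≥ 8.
[3, 2]: 3+2 = 5 — doesn't qualify, so No match.
[1, 2]: 1+2 = 3 — doesn't qualify, so No match.
[8, 7]: 8+7 = 15 — matches, so Match.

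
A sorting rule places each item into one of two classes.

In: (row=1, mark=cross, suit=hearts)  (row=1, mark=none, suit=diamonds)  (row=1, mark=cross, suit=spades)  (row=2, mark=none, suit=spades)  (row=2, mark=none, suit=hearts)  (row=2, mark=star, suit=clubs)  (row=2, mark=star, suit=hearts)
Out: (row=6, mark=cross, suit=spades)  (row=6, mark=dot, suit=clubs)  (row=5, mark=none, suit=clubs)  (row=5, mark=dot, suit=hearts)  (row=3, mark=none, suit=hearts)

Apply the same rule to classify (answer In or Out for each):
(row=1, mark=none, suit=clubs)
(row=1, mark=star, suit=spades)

In, In

The classifier is using: row ≤ 2.
(row=1, mark=none, suit=clubs) → row = 1 → In.
(row=1, mark=star, suit=spades) → row = 1 → In.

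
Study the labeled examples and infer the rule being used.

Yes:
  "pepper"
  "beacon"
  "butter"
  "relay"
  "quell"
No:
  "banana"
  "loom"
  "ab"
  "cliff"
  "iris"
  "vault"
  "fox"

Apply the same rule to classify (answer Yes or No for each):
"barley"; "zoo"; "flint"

Yes, No, No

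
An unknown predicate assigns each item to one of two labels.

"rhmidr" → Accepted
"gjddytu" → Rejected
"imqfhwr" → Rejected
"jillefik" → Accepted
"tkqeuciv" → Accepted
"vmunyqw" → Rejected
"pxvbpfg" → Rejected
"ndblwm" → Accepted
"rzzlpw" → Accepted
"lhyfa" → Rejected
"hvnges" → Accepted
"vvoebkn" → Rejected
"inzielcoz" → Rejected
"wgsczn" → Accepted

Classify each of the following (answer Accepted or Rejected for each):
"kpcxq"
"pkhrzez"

Rejected, Rejected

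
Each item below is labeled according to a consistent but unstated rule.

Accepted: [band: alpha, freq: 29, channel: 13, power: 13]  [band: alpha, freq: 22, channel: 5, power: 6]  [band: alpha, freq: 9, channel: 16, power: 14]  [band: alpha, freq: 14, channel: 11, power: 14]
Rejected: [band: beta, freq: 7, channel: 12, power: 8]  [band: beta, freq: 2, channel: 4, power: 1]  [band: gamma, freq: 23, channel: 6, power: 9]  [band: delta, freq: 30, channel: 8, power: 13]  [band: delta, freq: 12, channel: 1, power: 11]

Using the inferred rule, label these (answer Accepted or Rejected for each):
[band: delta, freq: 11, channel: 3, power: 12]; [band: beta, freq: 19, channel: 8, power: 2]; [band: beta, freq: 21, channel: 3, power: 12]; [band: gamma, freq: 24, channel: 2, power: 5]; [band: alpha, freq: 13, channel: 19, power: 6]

Rejected, Rejected, Rejected, Rejected, Accepted

Looking at the examples, the only property every 'Accepted' case has and every 'Rejected' case lacks is: band is alpha.
[band: delta, freq: 11, channel: 3, power: 12]: band is delta, doesn't qualify → Rejected. [band: beta, freq: 19, channel: 8, power: 2]: band is beta, doesn't qualify → Rejected. [band: beta, freq: 21, channel: 3, power: 12]: band is beta, doesn't qualify → Rejected. [band: gamma, freq: 24, channel: 2, power: 5]: band is gamma, doesn't qualify → Rejected. [band: alpha, freq: 13, channel: 19, power: 6]: band is alpha, fits → Accepted.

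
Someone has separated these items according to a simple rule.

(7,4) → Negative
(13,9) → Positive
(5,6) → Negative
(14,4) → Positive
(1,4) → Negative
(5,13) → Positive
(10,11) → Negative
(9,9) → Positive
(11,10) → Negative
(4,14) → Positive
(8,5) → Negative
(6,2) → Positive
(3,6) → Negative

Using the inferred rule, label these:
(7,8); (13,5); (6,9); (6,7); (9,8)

Negative, Positive, Negative, Negative, Negative

The pattern is that an item is 'Positive' exactly when: sum is even.
(7,8) — 7+8 = 15, hence Negative.
(13,5) — 13+5 = 18, hence Positive.
(6,9) — 6+9 = 15, hence Negative.
(6,7) — 6+7 = 13, hence Negative.
(9,8) — 9+8 = 17, hence Negative.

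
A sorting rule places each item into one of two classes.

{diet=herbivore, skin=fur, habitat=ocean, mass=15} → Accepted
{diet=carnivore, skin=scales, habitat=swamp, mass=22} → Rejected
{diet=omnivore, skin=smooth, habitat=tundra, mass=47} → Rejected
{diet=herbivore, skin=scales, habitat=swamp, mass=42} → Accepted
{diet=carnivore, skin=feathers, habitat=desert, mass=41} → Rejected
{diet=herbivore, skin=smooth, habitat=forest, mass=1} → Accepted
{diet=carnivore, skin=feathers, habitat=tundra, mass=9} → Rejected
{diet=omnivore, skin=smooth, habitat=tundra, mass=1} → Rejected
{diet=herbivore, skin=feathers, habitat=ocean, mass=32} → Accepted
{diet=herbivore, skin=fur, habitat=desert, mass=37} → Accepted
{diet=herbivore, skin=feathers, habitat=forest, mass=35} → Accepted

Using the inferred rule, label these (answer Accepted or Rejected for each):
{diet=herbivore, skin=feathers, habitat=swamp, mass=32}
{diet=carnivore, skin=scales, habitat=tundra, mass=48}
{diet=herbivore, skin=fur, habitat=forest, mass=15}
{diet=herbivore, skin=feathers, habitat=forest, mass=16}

Accepted, Rejected, Accepted, Accepted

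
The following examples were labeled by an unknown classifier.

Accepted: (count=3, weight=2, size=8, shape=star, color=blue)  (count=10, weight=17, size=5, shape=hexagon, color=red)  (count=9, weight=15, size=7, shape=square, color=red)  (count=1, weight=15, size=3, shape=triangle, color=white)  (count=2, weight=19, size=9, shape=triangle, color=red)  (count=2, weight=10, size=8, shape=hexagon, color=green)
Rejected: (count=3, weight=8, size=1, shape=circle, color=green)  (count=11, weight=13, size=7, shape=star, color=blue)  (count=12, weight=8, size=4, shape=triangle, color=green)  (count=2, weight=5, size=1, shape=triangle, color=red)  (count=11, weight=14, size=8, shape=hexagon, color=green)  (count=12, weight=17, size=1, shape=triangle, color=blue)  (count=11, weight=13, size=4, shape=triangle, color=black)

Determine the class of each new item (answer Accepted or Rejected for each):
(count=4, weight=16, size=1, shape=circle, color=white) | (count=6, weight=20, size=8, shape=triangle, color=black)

Rejected, Accepted

'Accepted' ⟺ size ≥ 3 AND count ≤ 10.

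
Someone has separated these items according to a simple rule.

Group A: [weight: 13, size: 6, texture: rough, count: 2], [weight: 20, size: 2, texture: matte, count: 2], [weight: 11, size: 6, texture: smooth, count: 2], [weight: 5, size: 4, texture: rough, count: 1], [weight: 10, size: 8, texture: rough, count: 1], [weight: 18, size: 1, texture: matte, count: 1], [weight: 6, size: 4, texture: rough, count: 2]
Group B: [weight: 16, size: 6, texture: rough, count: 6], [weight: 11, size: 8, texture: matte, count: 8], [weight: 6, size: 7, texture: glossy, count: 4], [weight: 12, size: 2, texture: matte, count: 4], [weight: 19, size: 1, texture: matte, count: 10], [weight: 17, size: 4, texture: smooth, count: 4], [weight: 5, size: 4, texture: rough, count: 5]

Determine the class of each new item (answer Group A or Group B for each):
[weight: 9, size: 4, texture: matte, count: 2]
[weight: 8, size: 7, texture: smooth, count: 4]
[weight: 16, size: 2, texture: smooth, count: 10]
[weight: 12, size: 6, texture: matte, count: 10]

Group A, Group B, Group B, Group B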